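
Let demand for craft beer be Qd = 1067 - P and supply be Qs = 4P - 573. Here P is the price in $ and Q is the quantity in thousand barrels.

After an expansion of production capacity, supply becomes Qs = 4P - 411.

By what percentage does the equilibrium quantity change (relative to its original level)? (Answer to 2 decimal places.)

Original equilibrium: 1067 - P = 4P - 573 gives 1640 = 5P, so P = 328 and Q = 739.
The new curves are Qd = 1067 - P (demand) and Qs = 4P - 411 (supply).
Clearing the new market: 1067 - P = 4P - 411, so P = 295.6 and Q = 771.4.
%ΔQ = (771.4 − 739) / 739 × 100 = +4.38%.

+4.38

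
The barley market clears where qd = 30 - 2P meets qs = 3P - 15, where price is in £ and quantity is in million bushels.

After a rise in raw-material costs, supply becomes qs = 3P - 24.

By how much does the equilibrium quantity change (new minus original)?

Solve the original market: 30 - 2P = 3P - 15, hence P = 9 and q = 12.
The shock moves the curves to qd = 30 - 2P and qs = 3P - 24.
Clearing the new market: 30 - 2P = 3P - 24, so P = 10.8 and q = 8.4.
Δq = 8.4 − 12 = -3.6.

-3.6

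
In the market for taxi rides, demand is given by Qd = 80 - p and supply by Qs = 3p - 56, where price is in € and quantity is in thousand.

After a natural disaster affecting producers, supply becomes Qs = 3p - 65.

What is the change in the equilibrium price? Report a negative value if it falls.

Original equilibrium: 80 - p = 3p - 56 gives 136 = 4p, so p = 34 and Q = 46.
The new curves are Qd = 80 - p (demand) and Qs = 3p - 65 (supply).
Setting them equal: 80 - p = 3p - 65 → 145 = 4p, so p = 36.25 and Q = 43.75.
Δp = 36.25 − 34 = +2.25.

+2.25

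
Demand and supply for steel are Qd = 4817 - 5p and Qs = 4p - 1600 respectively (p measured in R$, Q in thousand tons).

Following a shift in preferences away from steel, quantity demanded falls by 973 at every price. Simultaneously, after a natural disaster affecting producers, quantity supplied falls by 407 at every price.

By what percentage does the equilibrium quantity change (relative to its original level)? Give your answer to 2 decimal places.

Before the shock: 4817 - 5p = 4p - 1600 ⇒ 6417 = 9p ⇒ p = 713, Q = 1252.
With the change applied: demand Qd = 3844 - 5p, supply Qs = 4p - 2007.
Equate the new curves: 3844 - 5p = 4p - 2007, giving 5851 = 9p, p = 5851/9 ≈ 650.1111, Q = 5341/9 ≈ 593.4444.
%ΔQ = (593.4444 − 1252) / 1252 × 100 = -52.60%.

-52.60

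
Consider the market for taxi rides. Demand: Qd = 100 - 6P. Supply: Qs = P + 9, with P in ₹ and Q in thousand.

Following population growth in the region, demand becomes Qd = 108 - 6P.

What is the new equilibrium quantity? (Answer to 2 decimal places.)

23.14

Solve the original market: 100 - 6P = P + 9, hence P = 13 and Q = 22.
After the shift, demand is Qd = 108 - 6P and supply is Qs = P + 9.
Setting them equal: 108 - 6P = P + 9 → 99 = 7P, so P = 99/7 ≈ 14.1429 and Q = 162/7 ≈ 23.1429.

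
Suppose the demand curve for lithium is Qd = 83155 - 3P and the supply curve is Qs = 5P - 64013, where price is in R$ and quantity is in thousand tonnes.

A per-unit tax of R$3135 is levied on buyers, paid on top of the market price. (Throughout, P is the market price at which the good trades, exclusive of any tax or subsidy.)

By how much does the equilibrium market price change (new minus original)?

Original equilibrium: 83155 - 3P = 5P - 64013 gives 147168 = 8P, so P = 18396 and Q = 27967.
Since buyers pay the price plus the tax, the effective demand curve becomes Qd = 73750 - 3P.
Clearing the new market: 73750 - 3P = 5P - 64013, so P = 17220.375 and Q = 22088.875.
ΔP = 17220.375 − 18396 = -1175.625.

-1175.625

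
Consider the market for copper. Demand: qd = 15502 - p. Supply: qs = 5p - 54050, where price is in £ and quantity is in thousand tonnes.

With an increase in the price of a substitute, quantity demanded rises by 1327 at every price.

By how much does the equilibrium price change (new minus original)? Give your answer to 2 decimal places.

+221.17

Before the shock: 15502 - p = 5p - 54050 ⇒ 69552 = 6p ⇒ p = 11592, q = 3910.
After the shift, demand is qd = 16829 - p and supply is qs = 5p - 54050.
Setting them equal: 16829 - p = 5p - 54050 → 70879 = 6p, so p = 70879/6 ≈ 11813.1667 and q = 30095/6 ≈ 5015.8333.
Δp = 11813.1667 − 11592 = +221.17.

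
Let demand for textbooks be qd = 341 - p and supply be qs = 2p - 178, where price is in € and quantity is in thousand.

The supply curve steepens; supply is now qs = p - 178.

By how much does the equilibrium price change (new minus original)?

+86.5

Before the shock: 341 - p = 2p - 178 ⇒ 519 = 3p ⇒ p = 173, q = 168.
The shock moves the curves to qd = 341 - p and qs = p - 178.
Setting them equal: 341 - p = p - 178 → 519 = 2p, so p = 259.5 and q = 81.5.
Δp = 259.5 − 173 = +86.5.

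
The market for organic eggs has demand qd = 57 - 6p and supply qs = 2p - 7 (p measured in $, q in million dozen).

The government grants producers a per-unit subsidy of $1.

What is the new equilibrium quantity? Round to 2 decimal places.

10.50

Solve the original market: 57 - 6p = 2p - 7, hence p = 8 and q = 9.
Since sellers receive the price plus the subsidy, the effective supply curve becomes qs = 2p - 5.
Clearing the new market: 57 - 6p = 2p - 5, so p = 7.75 and q = 10.5.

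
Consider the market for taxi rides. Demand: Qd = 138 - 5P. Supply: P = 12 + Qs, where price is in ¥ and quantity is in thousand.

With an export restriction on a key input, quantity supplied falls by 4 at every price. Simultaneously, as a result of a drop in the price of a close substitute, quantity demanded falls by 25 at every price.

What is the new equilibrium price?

21.5

Original equilibrium: 138 - 5P = P - 12 gives 150 = 6P, so P = 25 and Q = 13.
After the shift, demand is Qd = 113 - 5P and supply is Qs = P - 16.
New equilibrium: 113 - 5P = P - 16 ⇒ 129 = 6P ⇒ P = 21.5, Q = 5.5.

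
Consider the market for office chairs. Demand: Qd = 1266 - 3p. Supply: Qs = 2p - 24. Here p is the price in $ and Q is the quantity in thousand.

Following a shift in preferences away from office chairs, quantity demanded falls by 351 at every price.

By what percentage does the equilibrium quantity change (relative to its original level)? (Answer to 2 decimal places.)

Original equilibrium: 1266 - 3p = 2p - 24 gives 1290 = 5p, so p = 258 and Q = 492.
After the shift, demand is Qd = 915 - 3p and supply is Qs = 2p - 24.
New equilibrium: 915 - 3p = 2p - 24 ⇒ 939 = 5p ⇒ p = 187.8, Q = 351.6.
%ΔQ = (351.6 − 492) / 492 × 100 = -28.54%.

-28.54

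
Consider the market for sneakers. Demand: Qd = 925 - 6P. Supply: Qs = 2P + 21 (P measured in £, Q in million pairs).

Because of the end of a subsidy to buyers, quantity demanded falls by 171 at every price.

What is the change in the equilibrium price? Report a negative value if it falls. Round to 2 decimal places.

-21.38

Before the shock: 925 - 6P = 2P + 21 ⇒ 904 = 8P ⇒ P = 113, Q = 247.
The new curves are Qd = 754 - 6P (demand) and Qs = 2P + 21 (supply).
Setting them equal: 754 - 6P = 2P + 21 → 733 = 8P, so P = 91.625 and Q = 204.25.
ΔP = 91.625 − 113 = -21.38.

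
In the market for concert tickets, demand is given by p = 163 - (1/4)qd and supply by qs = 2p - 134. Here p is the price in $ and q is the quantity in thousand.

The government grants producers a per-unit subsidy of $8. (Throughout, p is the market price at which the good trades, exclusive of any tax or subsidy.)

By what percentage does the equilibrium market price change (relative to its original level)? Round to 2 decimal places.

Original equilibrium: 652 - 4p = 2p - 134 gives 786 = 6p, so p = 131 and q = 128.
Since sellers receive the price plus the subsidy, the effective supply curve becomes qs = 2p - 118.
Clearing the new market: 652 - 4p = 2p - 118, so p = 385/3 ≈ 128.3333 and q = 416/3 ≈ 138.6667.
%Δp = (128.3333 − 131) / 131 × 100 = -2.04%.

-2.04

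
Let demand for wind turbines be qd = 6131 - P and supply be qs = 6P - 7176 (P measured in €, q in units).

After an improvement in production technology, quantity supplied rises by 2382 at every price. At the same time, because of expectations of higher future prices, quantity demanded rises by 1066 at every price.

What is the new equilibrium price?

Solve the original market: 6131 - P = 6P - 7176, hence P = 1901 and q = 4230.
The shock moves the curves to qd = 7197 - P and qs = 6P - 4794.
Setting them equal: 7197 - P = 6P - 4794 → 11991 = 7P, so P = 1713 and q = 5484.

1713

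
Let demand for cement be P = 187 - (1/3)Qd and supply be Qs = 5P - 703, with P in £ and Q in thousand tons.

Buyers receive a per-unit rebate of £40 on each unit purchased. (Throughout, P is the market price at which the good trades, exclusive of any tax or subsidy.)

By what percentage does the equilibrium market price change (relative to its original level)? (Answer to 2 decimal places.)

Solve the original market: 561 - 3P = 5P - 703, hence P = 158 and Q = 87.
Since buyers' out-of-pocket price is the market price minus the rebate, the effective demand curve becomes Qd = 681 - 3P.
Clearing the new market: 681 - 3P = 5P - 703, so P = 173 and Q = 162.
%ΔP = (173 − 158) / 158 × 100 = +9.49%.

+9.49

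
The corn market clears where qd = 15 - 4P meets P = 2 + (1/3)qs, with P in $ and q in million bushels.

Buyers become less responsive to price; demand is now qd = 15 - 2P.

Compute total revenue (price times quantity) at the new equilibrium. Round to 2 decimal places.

27.72

Solve the original market: 15 - 4P = 3P - 6, hence P = 3 and q = 3.
After the shift, demand is qd = 15 - 2P and supply is qs = 3P - 6.
Clearing the new market: 15 - 2P = 3P - 6, so P = 4.2 and q = 6.6.
New expenditure = 4.2 × 6.6 = 27.72.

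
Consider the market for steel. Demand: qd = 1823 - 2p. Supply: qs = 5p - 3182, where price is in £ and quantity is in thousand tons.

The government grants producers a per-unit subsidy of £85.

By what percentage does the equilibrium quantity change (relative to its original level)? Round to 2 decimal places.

Before the shock: 1823 - 2p = 5p - 3182 ⇒ 5005 = 7p ⇒ p = 715, q = 393.
Since sellers receive the price plus the subsidy, the effective supply curve becomes qs = 5p - 2757.
Clearing the new market: 1823 - 2p = 5p - 2757, so p = 4580/7 ≈ 654.2857 and q = 3601/7 ≈ 514.4286.
%Δq = (514.4286 − 393) / 393 × 100 = +30.90%.

+30.90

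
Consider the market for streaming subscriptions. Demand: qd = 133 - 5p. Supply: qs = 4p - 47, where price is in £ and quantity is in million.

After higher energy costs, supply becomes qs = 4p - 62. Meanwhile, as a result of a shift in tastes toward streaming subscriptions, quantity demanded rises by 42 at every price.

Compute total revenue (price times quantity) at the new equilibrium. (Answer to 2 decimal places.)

1141.11

Solve the original market: 133 - 5p = 4p - 47, hence p = 20 and q = 33.
After the shift, demand is qd = 175 - 5p and supply is qs = 4p - 62.
Setting them equal: 175 - 5p = 4p - 62 → 237 = 9p, so p = 79/3 ≈ 26.3333 and q = 130/3 ≈ 43.3333.
New expenditure = 26.3333 × 43.3333 = 1141.11.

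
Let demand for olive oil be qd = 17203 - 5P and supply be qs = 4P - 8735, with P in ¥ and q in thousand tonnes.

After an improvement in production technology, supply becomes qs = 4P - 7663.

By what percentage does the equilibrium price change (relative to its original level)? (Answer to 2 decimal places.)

Solve the original market: 17203 - 5P = 4P - 8735, hence P = 2882 and q = 2793.
The shock moves the curves to qd = 17203 - 5P and qs = 4P - 7663.
Clearing the new market: 17203 - 5P = 4P - 7663, so P = 24866/9 ≈ 2762.8889 and q = 30497/9 ≈ 3388.5556.
%ΔP = (2762.8889 − 2882) / 2882 × 100 = -4.13%.

-4.13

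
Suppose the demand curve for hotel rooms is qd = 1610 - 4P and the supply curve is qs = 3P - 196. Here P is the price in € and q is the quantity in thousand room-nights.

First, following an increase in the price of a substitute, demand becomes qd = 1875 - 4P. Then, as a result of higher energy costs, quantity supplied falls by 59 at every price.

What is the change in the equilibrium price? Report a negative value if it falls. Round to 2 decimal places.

+46.29

Before the shock: 1610 - 4P = 3P - 196 ⇒ 1806 = 7P ⇒ P = 258, q = 578.
The new curves are qd = 1875 - 4P (demand) and qs = 3P - 255 (supply).
Setting them equal: 1875 - 4P = 3P - 255 → 2130 = 7P, so P = 2130/7 ≈ 304.2857 and q = 4605/7 ≈ 657.8571.
ΔP = 304.2857 − 258 = +46.29.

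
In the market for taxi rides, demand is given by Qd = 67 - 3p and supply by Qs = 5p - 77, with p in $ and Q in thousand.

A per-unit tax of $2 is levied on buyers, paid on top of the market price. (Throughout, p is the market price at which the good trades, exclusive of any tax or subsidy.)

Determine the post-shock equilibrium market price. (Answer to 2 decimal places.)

17.25

Initially, 67 - 3p = 5p - 77, so 144 = 8p and p = 18, Q = 13.
Since buyers pay the price plus the tax, the effective demand curve becomes Qd = 61 - 3p.
Setting them equal: 61 - 3p = 5p - 77 → 138 = 8p, so p = 17.25 and Q = 9.25.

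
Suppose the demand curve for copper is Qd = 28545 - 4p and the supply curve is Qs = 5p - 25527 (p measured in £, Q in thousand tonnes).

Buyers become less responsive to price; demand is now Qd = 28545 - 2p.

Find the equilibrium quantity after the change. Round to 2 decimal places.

13095.86

Solve the original market: 28545 - 4p = 5p - 25527, hence p = 6008 and Q = 4513.
After the shift, demand is Qd = 28545 - 2p and supply is Qs = 5p - 25527.
Setting them equal: 28545 - 2p = 5p - 25527 → 54072 = 7p, so p = 54072/7 ≈ 7724.5714 and Q = 91671/7 ≈ 13095.8571.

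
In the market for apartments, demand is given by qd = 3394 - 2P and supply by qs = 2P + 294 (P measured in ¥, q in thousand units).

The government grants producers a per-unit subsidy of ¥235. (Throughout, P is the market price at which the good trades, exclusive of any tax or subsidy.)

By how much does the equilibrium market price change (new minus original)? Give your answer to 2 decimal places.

Solve the original market: 3394 - 2P = 2P + 294, hence P = 775 and q = 1844.
Since sellers receive the price plus the subsidy, the effective supply curve becomes qs = 2P + 764.
Equate the new curves: 3394 - 2P = 2P + 764, giving 2630 = 4P, P = 657.5, q = 2079.
ΔP = 657.5 − 775 = -117.50.

-117.50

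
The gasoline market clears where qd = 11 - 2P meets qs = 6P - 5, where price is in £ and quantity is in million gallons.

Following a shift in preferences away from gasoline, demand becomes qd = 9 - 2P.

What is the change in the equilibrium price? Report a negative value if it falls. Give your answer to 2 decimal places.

Before the shock: 11 - 2P = 6P - 5 ⇒ 16 = 8P ⇒ P = 2, q = 7.
The new curves are qd = 9 - 2P (demand) and qs = 6P - 5 (supply).
Equate the new curves: 9 - 2P = 6P - 5, giving 14 = 8P, P = 1.75, q = 5.5.
ΔP = 1.75 − 2 = -0.25.

-0.25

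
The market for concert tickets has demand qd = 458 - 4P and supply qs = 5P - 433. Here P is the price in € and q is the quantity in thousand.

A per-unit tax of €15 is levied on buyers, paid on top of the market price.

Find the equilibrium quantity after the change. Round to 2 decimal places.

Solve the original market: 458 - 4P = 5P - 433, hence P = 99 and q = 62.
Since buyers pay the price plus the tax, the effective demand curve becomes qd = 398 - 4P.
New equilibrium: 398 - 4P = 5P - 433 ⇒ 831 = 9P ⇒ P = 277/3 ≈ 92.3333, q = 86/3 ≈ 28.6667.

28.67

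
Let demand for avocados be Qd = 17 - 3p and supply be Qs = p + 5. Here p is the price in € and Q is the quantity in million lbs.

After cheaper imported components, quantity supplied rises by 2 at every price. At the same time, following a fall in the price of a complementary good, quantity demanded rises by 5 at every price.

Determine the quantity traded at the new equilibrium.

Solve the original market: 17 - 3p = p + 5, hence p = 3 and Q = 8.
After the shift, demand is Qd = 22 - 3p and supply is Qs = p + 7.
Equate the new curves: 22 - 3p = p + 7, giving 15 = 4p, p = 3.75, Q = 10.75.

10.75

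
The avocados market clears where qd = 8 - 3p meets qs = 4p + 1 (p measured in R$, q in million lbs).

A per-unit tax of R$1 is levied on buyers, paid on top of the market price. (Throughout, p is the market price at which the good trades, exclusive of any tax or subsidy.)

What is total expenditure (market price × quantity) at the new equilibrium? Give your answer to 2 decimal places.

1.88

Initially, 8 - 3p = 4p + 1, so 7 = 7p and p = 1, q = 5.
Since buyers pay the price plus the tax, the effective demand curve becomes qd = 5 - 3p.
Equate the new curves: 5 - 3p = 4p + 1, giving 4 = 7p, p = 4/7 ≈ 0.5714, q = 23/7 ≈ 3.2857.
New expenditure = 0.5714 × 3.2857 = 1.88.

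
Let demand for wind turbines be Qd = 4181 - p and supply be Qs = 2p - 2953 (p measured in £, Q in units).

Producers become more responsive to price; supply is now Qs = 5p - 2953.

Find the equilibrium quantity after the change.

Solve the original market: 4181 - p = 2p - 2953, hence p = 2378 and Q = 1803.
With the change applied: demand Qd = 4181 - p, supply Qs = 5p - 2953.
Clearing the new market: 4181 - p = 5p - 2953, so p = 1189 and Q = 2992.

2992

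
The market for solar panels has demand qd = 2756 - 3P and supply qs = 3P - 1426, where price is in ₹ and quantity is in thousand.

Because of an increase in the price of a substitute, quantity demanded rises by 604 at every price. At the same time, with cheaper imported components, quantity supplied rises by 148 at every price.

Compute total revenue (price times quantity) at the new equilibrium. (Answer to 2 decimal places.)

Initially, 2756 - 3P = 3P - 1426, so 4182 = 6P and P = 697, q = 665.
After the shift, demand is qd = 3360 - 3P and supply is qs = 3P - 1278.
Equate the new curves: 3360 - 3P = 3P - 1278, giving 4638 = 6P, P = 773, q = 1041.
New expenditure = 773 × 1041 = 804693.00.

804693.00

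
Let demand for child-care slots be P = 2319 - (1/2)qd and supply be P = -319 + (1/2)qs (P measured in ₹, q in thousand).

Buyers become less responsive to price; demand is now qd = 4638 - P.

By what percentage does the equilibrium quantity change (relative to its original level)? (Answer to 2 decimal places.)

+25.27

Before the shock: 4638 - 2P = 2P + 638 ⇒ 4000 = 4P ⇒ P = 1000, q = 2638.
With the change applied: demand qd = 4638 - P, supply qs = 2P + 638.
Clearing the new market: 4638 - P = 2P + 638, so P = 4000/3 ≈ 1333.3333 and q = 9914/3 ≈ 3304.6667.
%Δq = (3304.6667 − 2638) / 2638 × 100 = +25.27%.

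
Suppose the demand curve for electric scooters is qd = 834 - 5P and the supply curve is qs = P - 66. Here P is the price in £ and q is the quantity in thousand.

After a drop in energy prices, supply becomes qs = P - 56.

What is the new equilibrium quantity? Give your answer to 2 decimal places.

Original equilibrium: 834 - 5P = P - 66 gives 900 = 6P, so P = 150 and q = 84.
The new curves are qd = 834 - 5P (demand) and qs = P - 56 (supply).
Equate the new curves: 834 - 5P = P - 56, giving 890 = 6P, P = 445/3 ≈ 148.3333, q = 277/3 ≈ 92.3333.

92.33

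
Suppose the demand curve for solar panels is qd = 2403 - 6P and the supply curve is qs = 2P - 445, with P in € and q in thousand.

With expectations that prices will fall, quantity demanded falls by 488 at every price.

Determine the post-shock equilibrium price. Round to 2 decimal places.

Solve the original market: 2403 - 6P = 2P - 445, hence P = 356 and q = 267.
The shock moves the curves to qd = 1915 - 6P and qs = 2P - 445.
Clearing the new market: 1915 - 6P = 2P - 445, so P = 295 and q = 145.

295.00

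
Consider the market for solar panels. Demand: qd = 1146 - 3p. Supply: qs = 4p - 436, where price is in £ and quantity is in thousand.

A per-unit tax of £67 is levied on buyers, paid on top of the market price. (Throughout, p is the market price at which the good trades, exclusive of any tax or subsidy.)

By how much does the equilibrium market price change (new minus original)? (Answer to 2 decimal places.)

-28.71

Before the shock: 1146 - 3p = 4p - 436 ⇒ 1582 = 7p ⇒ p = 226, q = 468.
Since buyers pay the price plus the tax, the effective demand curve becomes qd = 945 - 3p.
Clearing the new market: 945 - 3p = 4p - 436, so p = 1381/7 ≈ 197.2857 and q = 2472/7 ≈ 353.1429.
Δp = 197.2857 − 226 = -28.71.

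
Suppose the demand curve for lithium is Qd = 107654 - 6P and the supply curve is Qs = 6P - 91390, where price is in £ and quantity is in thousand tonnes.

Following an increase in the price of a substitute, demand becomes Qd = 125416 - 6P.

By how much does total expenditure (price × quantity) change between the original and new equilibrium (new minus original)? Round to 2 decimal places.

Before the shock: 107654 - 6P = 6P - 91390 ⇒ 199044 = 12P ⇒ P = 16587, Q = 8132.
With the change applied: demand Qd = 125416 - 6P, supply Qs = 6P - 91390.
Setting them equal: 125416 - 6P = 6P - 91390 → 216806 = 12P, so P = 108403/6 ≈ 18067.1667 and Q = 17013.
Expenditure moves from 16587×8132 = 134885484 to 18067.1667×17013 = 307376706.5; change = +172491222.50.

+172491222.50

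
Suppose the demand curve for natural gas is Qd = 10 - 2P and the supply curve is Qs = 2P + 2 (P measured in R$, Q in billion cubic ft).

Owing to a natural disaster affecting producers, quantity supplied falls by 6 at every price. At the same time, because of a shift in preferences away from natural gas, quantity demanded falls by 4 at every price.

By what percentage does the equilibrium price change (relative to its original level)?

Solve the original market: 10 - 2P = 2P + 2, hence P = 2 and Q = 6.
The shock moves the curves to Qd = 6 - 2P and Qs = 2P - 4.
Equate the new curves: 6 - 2P = 2P - 4, giving 10 = 4P, P = 2.5, Q = 1.
%ΔP = (2.5 − 2) / 2 × 100 = +25%.

+25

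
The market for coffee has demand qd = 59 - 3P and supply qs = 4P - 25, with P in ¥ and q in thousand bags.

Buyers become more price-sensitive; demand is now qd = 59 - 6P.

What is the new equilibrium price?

Initially, 59 - 3P = 4P - 25, so 84 = 7P and P = 12, q = 23.
The shock moves the curves to qd = 59 - 6P and qs = 4P - 25.
Clearing the new market: 59 - 6P = 4P - 25, so P = 8.4 and q = 8.6.

8.4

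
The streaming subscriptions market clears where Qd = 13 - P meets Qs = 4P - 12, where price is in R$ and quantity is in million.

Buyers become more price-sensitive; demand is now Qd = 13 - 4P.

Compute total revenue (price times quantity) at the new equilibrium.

1.5625

Original equilibrium: 13 - P = 4P - 12 gives 25 = 5P, so P = 5 and Q = 8.
The new curves are Qd = 13 - 4P (demand) and Qs = 4P - 12 (supply).
New equilibrium: 13 - 4P = 4P - 12 ⇒ 25 = 8P ⇒ P = 3.125, Q = 0.5.
New expenditure = 3.125 × 0.5 = 1.5625.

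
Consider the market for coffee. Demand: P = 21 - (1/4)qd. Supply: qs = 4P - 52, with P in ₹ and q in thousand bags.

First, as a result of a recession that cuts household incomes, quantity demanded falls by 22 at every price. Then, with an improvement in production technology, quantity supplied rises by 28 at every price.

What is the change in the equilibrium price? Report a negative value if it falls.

Initially, 84 - 4P = 4P - 52, so 136 = 8P and P = 17, q = 16.
After the shift, demand is qd = 62 - 4P and supply is qs = 4P - 24.
New equilibrium: 62 - 4P = 4P - 24 ⇒ 86 = 8P ⇒ P = 10.75, q = 19.
ΔP = 10.75 − 17 = -6.25.

-6.25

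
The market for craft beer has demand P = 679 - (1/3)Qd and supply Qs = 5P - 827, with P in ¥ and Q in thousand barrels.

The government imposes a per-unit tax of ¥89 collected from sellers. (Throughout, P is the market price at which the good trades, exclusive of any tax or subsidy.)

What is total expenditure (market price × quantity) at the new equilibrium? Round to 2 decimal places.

329297.20

Solve the original market: 2037 - 3P = 5P - 827, hence P = 358 and Q = 963.
Since sellers keep the price net of the tax, the effective supply curve becomes Qs = 5P - 1272.
New equilibrium: 2037 - 3P = 5P - 1272 ⇒ 3309 = 8P ⇒ P = 413.625, Q = 796.125.
New expenditure = 413.625 × 796.125 = 329297.20.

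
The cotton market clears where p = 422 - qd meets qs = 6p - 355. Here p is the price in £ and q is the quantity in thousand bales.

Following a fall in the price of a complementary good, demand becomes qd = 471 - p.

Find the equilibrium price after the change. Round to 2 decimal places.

Solve the original market: 422 - p = 6p - 355, hence p = 111 and q = 311.
With the change applied: demand qd = 471 - p, supply qs = 6p - 355.
Clearing the new market: 471 - p = 6p - 355, so p = 118 and q = 353.

118.00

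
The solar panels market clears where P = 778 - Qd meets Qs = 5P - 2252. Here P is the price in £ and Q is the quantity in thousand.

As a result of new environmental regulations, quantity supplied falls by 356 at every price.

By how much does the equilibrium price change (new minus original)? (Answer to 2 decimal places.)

Original equilibrium: 778 - P = 5P - 2252 gives 3030 = 6P, so P = 505 and Q = 273.
After the shift, demand is Qd = 778 - P and supply is Qs = 5P - 2608.
Equate the new curves: 778 - P = 5P - 2608, giving 3386 = 6P, P = 1693/3 ≈ 564.3333, Q = 641/3 ≈ 213.6667.
ΔP = 564.3333 − 505 = +59.33.

+59.33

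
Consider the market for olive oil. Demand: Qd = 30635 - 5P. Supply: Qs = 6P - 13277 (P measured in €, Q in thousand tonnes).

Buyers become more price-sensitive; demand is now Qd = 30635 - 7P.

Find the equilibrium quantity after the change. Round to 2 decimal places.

6990.08

Original equilibrium: 30635 - 5P = 6P - 13277 gives 43912 = 11P, so P = 3992 and Q = 10675.
The new curves are Qd = 30635 - 7P (demand) and Qs = 6P - 13277 (supply).
Equate the new curves: 30635 - 7P = 6P - 13277, giving 43912 = 13P, P = 43912/13 ≈ 3377.8462, Q = 90871/13 ≈ 6990.0769.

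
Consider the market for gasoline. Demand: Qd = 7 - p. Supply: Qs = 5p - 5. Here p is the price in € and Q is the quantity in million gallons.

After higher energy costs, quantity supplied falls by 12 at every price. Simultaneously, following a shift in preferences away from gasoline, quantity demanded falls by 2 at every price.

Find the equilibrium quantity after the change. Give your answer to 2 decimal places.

Original equilibrium: 7 - p = 5p - 5 gives 12 = 6p, so p = 2 and Q = 5.
The new curves are Qd = 5 - p (demand) and Qs = 5p - 17 (supply).
Clearing the new market: 5 - p = 5p - 17, so p = 11/3 ≈ 3.6667 and Q = 4/3 ≈ 1.3333.

1.33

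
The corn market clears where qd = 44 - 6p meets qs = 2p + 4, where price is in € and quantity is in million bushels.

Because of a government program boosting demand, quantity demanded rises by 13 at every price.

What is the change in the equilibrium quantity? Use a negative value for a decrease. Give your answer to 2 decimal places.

Solve the original market: 44 - 6p = 2p + 4, hence p = 5 and q = 14.
The shock moves the curves to qd = 57 - 6p and qs = 2p + 4.
Equate the new curves: 57 - 6p = 2p + 4, giving 53 = 8p, p = 6.625, q = 17.25.
Δq = 17.25 − 14 = +3.25.

+3.25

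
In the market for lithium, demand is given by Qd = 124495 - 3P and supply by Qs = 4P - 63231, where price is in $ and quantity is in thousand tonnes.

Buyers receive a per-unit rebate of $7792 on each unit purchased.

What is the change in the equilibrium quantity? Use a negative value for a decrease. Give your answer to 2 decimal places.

Solve the original market: 124495 - 3P = 4P - 63231, hence P = 26818 and Q = 44041.
Since buyers' out-of-pocket price is the market price minus the rebate, the effective demand curve becomes Qd = 147871 - 3P.
Clearing the new market: 147871 - 3P = 4P - 63231, so P = 211102/7 ≈ 30157.4286 and Q = 401791/7 ≈ 57398.7143.
ΔQ = 57398.7143 − 44041 = +13357.71.

+13357.71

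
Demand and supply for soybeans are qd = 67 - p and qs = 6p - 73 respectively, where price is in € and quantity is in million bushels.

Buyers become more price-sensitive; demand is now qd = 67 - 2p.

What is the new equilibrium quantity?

Initially, 67 - p = 6p - 73, so 140 = 7p and p = 20, q = 47.
The shock moves the curves to qd = 67 - 2p and qs = 6p - 73.
Equate the new curves: 67 - 2p = 6p - 73, giving 140 = 8p, p = 17.5, q = 32.

32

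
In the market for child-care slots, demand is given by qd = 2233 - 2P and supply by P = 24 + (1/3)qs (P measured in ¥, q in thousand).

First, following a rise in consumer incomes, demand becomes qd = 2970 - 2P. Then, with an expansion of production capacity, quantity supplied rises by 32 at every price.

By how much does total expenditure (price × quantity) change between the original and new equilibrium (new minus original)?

Solve the original market: 2233 - 2P = 3P - 72, hence P = 461 and q = 1311.
With the change applied: demand qd = 2970 - 2P, supply qs = 3P - 40.
New equilibrium: 2970 - 2P = 3P - 40 ⇒ 3010 = 5P ⇒ P = 602, q = 1766.
Expenditure moves from 461×1311 = 604371 to 602×1766 = 1063132; change = +458761.

+458761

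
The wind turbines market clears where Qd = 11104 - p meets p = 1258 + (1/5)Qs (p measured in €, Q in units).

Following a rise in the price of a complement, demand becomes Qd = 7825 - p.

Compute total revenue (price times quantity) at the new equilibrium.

Initially, 11104 - p = 5p - 6290, so 17394 = 6p and p = 2899, Q = 8205.
After the shift, demand is Qd = 7825 - p and supply is Qs = 5p - 6290.
New equilibrium: 7825 - p = 5p - 6290 ⇒ 14115 = 6p ⇒ p = 2352.5, Q = 5472.5.
New expenditure = 2352.5 × 5472.5 = 12874056.25.

12874056.25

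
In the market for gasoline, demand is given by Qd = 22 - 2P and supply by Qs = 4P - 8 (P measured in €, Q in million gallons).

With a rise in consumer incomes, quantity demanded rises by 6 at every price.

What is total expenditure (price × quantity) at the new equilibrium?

96

Before the shock: 22 - 2P = 4P - 8 ⇒ 30 = 6P ⇒ P = 5, Q = 12.
After the shift, demand is Qd = 28 - 2P and supply is Qs = 4P - 8.
Setting them equal: 28 - 2P = 4P - 8 → 36 = 6P, so P = 6 and Q = 16.
New expenditure = 6 × 16 = 96.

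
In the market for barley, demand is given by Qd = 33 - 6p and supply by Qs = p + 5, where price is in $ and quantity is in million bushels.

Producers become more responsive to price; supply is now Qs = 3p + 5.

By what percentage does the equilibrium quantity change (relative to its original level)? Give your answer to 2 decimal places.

+59.26

Before the shock: 33 - 6p = p + 5 ⇒ 28 = 7p ⇒ p = 4, Q = 9.
The shock moves the curves to Qd = 33 - 6p and Qs = 3p + 5.
Setting them equal: 33 - 6p = 3p + 5 → 28 = 9p, so p = 28/9 ≈ 3.1111 and Q = 43/3 ≈ 14.3333.
%ΔQ = (14.3333 − 9) / 9 × 100 = +59.26%.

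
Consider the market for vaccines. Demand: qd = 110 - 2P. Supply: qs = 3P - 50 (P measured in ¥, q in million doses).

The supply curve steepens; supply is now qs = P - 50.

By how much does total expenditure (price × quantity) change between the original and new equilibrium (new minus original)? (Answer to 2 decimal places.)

-1294.22

Before the shock: 110 - 2P = 3P - 50 ⇒ 160 = 5P ⇒ P = 32, q = 46.
The new curves are qd = 110 - 2P (demand) and qs = P - 50 (supply).
New equilibrium: 110 - 2P = P - 50 ⇒ 160 = 3P ⇒ P = 160/3 ≈ 53.3333, q = 10/3 ≈ 3.3333.
Expenditure moves from 32×46 = 1472 to 53.3333×3.3333 = 177.7778; change = -1294.22.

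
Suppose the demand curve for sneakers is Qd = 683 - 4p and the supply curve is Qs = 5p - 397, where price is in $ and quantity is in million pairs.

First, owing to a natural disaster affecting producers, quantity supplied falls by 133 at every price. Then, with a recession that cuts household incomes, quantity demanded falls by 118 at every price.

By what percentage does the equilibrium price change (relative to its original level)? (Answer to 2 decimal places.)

Solve the original market: 683 - 4p = 5p - 397, hence p = 120 and Q = 203.
The new curves are Qd = 565 - 4p (demand) and Qs = 5p - 530 (supply).
Equate the new curves: 565 - 4p = 5p - 530, giving 1095 = 9p, p = 365/3 ≈ 121.6667, Q = 235/3 ≈ 78.3333.
%Δp = (121.6667 − 120) / 120 × 100 = +1.39%.

+1.39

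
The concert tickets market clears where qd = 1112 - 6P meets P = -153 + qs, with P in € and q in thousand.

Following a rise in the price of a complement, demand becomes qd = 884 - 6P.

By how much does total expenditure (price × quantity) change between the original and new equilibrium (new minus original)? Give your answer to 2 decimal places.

-12847.10

Solve the original market: 1112 - 6P = P + 153, hence P = 137 and q = 290.
With the change applied: demand qd = 884 - 6P, supply qs = P + 153.
Setting them equal: 884 - 6P = P + 153 → 731 = 7P, so P = 731/7 ≈ 104.4286 and q = 1802/7 ≈ 257.4286.
Expenditure moves from 137×290 = 39730 to 104.4286×257.4286 = 26882.8980; change = -12847.10.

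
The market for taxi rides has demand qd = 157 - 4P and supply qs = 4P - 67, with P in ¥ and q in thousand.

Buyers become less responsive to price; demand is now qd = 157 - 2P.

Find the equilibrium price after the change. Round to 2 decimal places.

37.33

Solve the original market: 157 - 4P = 4P - 67, hence P = 28 and q = 45.
The new curves are qd = 157 - 2P (demand) and qs = 4P - 67 (supply).
Clearing the new market: 157 - 2P = 4P - 67, so P = 112/3 ≈ 37.3333 and q = 247/3 ≈ 82.3333.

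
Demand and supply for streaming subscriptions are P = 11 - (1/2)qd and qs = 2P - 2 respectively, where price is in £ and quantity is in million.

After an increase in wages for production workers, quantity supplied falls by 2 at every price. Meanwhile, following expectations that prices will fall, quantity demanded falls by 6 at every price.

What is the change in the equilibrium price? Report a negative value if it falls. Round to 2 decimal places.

-1.00

Solve the original market: 22 - 2P = 2P - 2, hence P = 6 and q = 10.
The new curves are qd = 16 - 2P (demand) and qs = 2P - 4 (supply).
Equate the new curves: 16 - 2P = 2P - 4, giving 20 = 4P, P = 5, q = 6.
ΔP = 5 − 6 = -1.00.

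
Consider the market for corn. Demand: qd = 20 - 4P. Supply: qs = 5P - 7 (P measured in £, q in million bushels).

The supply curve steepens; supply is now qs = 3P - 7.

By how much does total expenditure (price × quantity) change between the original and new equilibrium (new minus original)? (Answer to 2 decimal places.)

-6.37

Original equilibrium: 20 - 4P = 5P - 7 gives 27 = 9P, so P = 3 and q = 8.
After the shift, demand is qd = 20 - 4P and supply is qs = 3P - 7.
New equilibrium: 20 - 4P = 3P - 7 ⇒ 27 = 7P ⇒ P = 27/7 ≈ 3.8571, q = 32/7 ≈ 4.5714.
Expenditure moves from 3×8 = 24 to 3.8571×4.5714 = 17.6327; change = -6.37.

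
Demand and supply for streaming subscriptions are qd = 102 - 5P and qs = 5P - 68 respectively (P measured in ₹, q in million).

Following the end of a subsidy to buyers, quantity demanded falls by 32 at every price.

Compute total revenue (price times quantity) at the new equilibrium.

13.8

Solve the original market: 102 - 5P = 5P - 68, hence P = 17 and q = 17.
With the change applied: demand qd = 70 - 5P, supply qs = 5P - 68.
New equilibrium: 70 - 5P = 5P - 68 ⇒ 138 = 10P ⇒ P = 13.8, q = 1.
New expenditure = 13.8 × 1 = 13.8.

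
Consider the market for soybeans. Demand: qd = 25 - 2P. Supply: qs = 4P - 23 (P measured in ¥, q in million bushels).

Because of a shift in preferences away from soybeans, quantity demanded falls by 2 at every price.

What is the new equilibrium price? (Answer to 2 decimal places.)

7.67

Initially, 25 - 2P = 4P - 23, so 48 = 6P and P = 8, q = 9.
After the shift, demand is qd = 23 - 2P and supply is qs = 4P - 23.
Clearing the new market: 23 - 2P = 4P - 23, so P = 23/3 ≈ 7.6667 and q = 23/3 ≈ 7.6667.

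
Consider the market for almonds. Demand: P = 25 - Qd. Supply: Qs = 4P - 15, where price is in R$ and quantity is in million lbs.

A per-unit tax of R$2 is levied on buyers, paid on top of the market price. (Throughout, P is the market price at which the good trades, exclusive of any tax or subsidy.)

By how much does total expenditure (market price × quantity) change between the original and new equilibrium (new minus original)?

Solve the original market: 25 - P = 4P - 15, hence P = 8 and Q = 17.
Since buyers pay the price plus the tax, the effective demand curve becomes Qd = 23 - P.
New equilibrium: 23 - P = 4P - 15 ⇒ 38 = 5P ⇒ P = 7.6, Q = 15.4.
Expenditure moves from 8×17 = 136 to 7.6×15.4 = 117.04; change = -18.96.

-18.96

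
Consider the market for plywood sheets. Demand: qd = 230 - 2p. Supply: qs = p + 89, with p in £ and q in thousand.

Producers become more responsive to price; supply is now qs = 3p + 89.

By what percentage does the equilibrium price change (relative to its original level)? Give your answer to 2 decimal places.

-40.00

Original equilibrium: 230 - 2p = p + 89 gives 141 = 3p, so p = 47 and q = 136.
The new curves are qd = 230 - 2p (demand) and qs = 3p + 89 (supply).
Clearing the new market: 230 - 2p = 3p + 89, so p = 28.2 and q = 173.6.
%Δp = (28.2 − 47) / 47 × 100 = -40.00%.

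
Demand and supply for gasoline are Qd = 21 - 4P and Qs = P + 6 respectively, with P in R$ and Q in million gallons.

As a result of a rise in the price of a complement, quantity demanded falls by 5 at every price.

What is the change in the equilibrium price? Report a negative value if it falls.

Initially, 21 - 4P = P + 6, so 15 = 5P and P = 3, Q = 9.
The new curves are Qd = 16 - 4P (demand) and Qs = P + 6 (supply).
New equilibrium: 16 - 4P = P + 6 ⇒ 10 = 5P ⇒ P = 2, Q = 8.
ΔP = 2 − 3 = -1.

-1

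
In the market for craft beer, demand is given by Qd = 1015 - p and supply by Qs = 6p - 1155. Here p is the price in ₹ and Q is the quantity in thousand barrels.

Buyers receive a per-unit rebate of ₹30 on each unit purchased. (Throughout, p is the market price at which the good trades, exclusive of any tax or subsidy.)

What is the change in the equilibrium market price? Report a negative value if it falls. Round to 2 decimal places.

+4.29

Before the shock: 1015 - p = 6p - 1155 ⇒ 2170 = 7p ⇒ p = 310, Q = 705.
Since buyers' out-of-pocket price is the market price minus the rebate, the effective demand curve becomes Qd = 1045 - p.
Clearing the new market: 1045 - p = 6p - 1155, so p = 2200/7 ≈ 314.2857 and Q = 5115/7 ≈ 730.7143.
Δp = 314.2857 − 310 = +4.29.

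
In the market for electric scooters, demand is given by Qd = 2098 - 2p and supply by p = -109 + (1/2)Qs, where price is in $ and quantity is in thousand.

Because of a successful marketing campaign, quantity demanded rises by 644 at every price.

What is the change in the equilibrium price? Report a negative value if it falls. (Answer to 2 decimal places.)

+161.00

Initially, 2098 - 2p = 2p + 218, so 1880 = 4p and p = 470, Q = 1158.
With the change applied: demand Qd = 2742 - 2p, supply Qs = 2p + 218.
Equate the new curves: 2742 - 2p = 2p + 218, giving 2524 = 4p, p = 631, Q = 1480.
Δp = 631 − 470 = +161.00.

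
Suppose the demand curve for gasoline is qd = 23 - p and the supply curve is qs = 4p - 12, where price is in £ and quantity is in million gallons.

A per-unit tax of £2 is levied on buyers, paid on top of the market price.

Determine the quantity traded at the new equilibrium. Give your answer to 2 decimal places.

14.40

Initially, 23 - p = 4p - 12, so 35 = 5p and p = 7, q = 16.
Since buyers pay the price plus the tax, the effective demand curve becomes qd = 21 - p.
Setting them equal: 21 - p = 4p - 12 → 33 = 5p, so p = 6.6 and q = 14.4.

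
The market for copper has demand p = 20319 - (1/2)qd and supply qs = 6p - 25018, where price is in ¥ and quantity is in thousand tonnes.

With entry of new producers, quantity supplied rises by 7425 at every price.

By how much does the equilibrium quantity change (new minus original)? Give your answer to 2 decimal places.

+1856.25

Solve the original market: 40638 - 2p = 6p - 25018, hence p = 8207 and q = 24224.
The new curves are qd = 40638 - 2p (demand) and qs = 6p - 17593 (supply).
Equate the new curves: 40638 - 2p = 6p - 17593, giving 58231 = 8p, p = 7278.875, q = 26080.25.
Δq = 26080.25 − 24224 = +1856.25.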